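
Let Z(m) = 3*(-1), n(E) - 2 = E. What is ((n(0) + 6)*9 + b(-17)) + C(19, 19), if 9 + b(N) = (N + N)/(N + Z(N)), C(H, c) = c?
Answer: 837/10 ≈ 83.700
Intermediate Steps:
n(E) = 2 + E
Z(m) = -3
b(N) = -9 + 2*N/(-3 + N) (b(N) = -9 + (N + N)/(N - 3) = -9 + (2*N)/(-3 + N) = -9 + 2*N/(-3 + N))
((n(0) + 6)*9 + b(-17)) + C(19, 19) = (((2 + 0) + 6)*9 + (27 - 7*(-17))/(-3 - 17)) + 19 = ((2 + 6)*9 + (27 + 119)/(-20)) + 19 = (8*9 - 1/20*146) + 19 = (72 - 73/10) + 19 = 647/10 + 19 = 837/10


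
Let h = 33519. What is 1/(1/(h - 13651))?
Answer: 19868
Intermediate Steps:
1/(1/(h - 13651)) = 1/(1/(33519 - 13651)) = 1/(1/19868) = 19868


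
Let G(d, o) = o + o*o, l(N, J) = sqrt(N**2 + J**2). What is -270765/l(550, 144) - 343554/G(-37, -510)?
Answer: -57259/43265 - 270765*sqrt(80809)/161618 ≈ -477.57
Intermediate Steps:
l(N, J) = sqrt(J**2 + N**2)
G(d, o) = o + o**2
-270765/l(550, 144) - 343554/G(-37, -510) = -270765/sqrt(144**2 + 550**2) - 343554*(-1/(510*(1 - 510))) = -270765/sqrt(20736 + 302500) - 343554/((-510*(-509))) = -270765*sqrt(80809)/161618 - 343554/259590 = -270765*sqrt(80809)/161618 - 343554*1/259590 = -270765*sqrt(80809)/161618 - 57259/43265 = -57259/43265 - 270765*sqrt(80809)/161618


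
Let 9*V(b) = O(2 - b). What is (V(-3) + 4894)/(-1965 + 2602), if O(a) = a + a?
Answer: 44056/5733 ≈ 7.6846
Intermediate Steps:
O(a) = 2*a
V(b) = 4/9 - 2*b/9 (V(b) = (2*(2 - b))/9 = (4 - 2*b)/9 = 4/9 - 2*b/9)
(V(-3) + 4894)/(-1965 + 2602) = ((4/9 - 2/9*(-3)) + 4894)/(-1965 + 2602) = ((4/9 + ⅔) + 4894)/637 = (10/9 + 4894)*(1/637) = (44056/9)*(1/637) = 44056/5733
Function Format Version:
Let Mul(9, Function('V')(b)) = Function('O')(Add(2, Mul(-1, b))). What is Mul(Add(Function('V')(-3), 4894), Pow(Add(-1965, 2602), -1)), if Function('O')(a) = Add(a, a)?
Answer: Rational(44056, 5733) ≈ 7.6846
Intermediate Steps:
Function('O')(a) = Mul(2, a)
Function('V')(b) = Add(Rational(4, 9), Mul(Rational(-2, 9), b)) (Function('V')(b) = Mul(Rational(1, 9), Mul(2, Add(2, Mul(-1, b)))) = Mul(Rational(1, 9), Add(4, Mul(-2, b))) = Add(Rational(4, 9), Mul(Rational(-2, 9), b)))
Mul(Add(Function('V')(-3), 4894), Pow(Add(-1965, 2602), -1)) = Mul(Add(Add(Rational(4, 9), Mul(Rational(-2, 9), -3)), 4894), Pow(Add(-1965, 2602), -1)) = Mul(Add(Add(Rational(4, 9), Rational(2, 3)), 4894), Pow(637, -1)) = Mul(Add(Rational(10, 9), 4894), Rational(1, 637)) = Mul(Rational(44056, 9), Rational(1, 637)) = Rational(44056, 5733)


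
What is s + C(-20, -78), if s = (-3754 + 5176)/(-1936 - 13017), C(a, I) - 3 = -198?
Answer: -2917257/14953 ≈ -195.10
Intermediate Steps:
C(a, I) = -195 (C(a, I) = 3 - 198 = -195)
s = -1422/14953 (s = 1422/(-14953) = 1422*(-1/14953) = -1422/14953 ≈ -0.095098)
s + C(-20, -78) = -1422/14953 - 195 = -2917257/14953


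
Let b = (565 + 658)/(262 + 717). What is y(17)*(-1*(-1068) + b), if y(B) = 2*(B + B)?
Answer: 71182060/979 ≈ 72709.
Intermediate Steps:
b = 1223/979 ≈ 1.2492
y(B) = 4*B (y(B) = 2*(2*B) = 4*B)
y(17)*(-1*(-1068) + b) = (4*17)*(-1*(-1068) + 1223/979) = 68*(1068 + 1223/979) = 68*(1046795/979) = 71182060/979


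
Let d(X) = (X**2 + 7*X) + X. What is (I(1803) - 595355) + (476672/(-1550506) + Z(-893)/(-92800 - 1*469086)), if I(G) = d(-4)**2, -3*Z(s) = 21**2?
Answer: -259227523839618147/435603807158 ≈ -5.9510e+5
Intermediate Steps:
Z(s) = -147 (Z(s) = -1/3*21**2 = -1/3*441 = -147)
d(X) = X**2 + 8*X
I(G) = 256 (I(G) = (-4*(8 - 4))**2 = (-4*4)**2 = (-16)**2 = 256)
(I(1803) - 595355) + (476672/(-1550506) + Z(-893)/(-92800 - 1*469086)) = (256 - 595355) + (476672/(-1550506) - 147/(-92800 - 1*469086)) = -595099 + (476672*(-1/1550506) - 147/(-92800 - 469086)) = -595099 + (-238336/775253 - 147/(-561886)) = -595099 + (-238336/775253 - 147*(-1/561886)) = -595099 + (-238336/775253 + 147/561886) = -595099 - 133803699505/435603807158 = -259227523839618147/435603807158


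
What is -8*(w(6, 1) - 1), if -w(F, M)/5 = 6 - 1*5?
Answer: 48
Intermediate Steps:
w(F, M) = -5 (w(F, M) = -5*(6 - 1*5) = -5*(6 - 5) = -5*1 = -5)
-8*(w(6, 1) - 1) = -8*(-5 - 1) = -8*(-6) = 48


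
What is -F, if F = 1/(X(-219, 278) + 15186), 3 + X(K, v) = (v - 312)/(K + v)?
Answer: -59/895763 ≈ -6.5866e-5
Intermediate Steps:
X(K, v) = -3 + (-312 + v)/(K + v) (X(K, v) = -3 + (v - 312)/(K + v) = -3 + (-312 + v)/(K + v))
F = 59/895763 (F = 1/((-312 - 3*(-219) - 2*278)/(-219 + 278) + 15186) = 1/((-312 + 657 - 556)/59 + 15186) = 1/((1/59)*(-211) + 15186) = 1/(-211/59 + 15186) = 1/(895763/59) = 59/895763 ≈ 6.5866e-5)
-F = -1*59/895763 = -59/895763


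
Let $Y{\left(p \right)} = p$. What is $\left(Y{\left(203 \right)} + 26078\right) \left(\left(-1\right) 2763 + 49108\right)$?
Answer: $1217992945$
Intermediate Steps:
$\left(Y{\left(203 \right)} + 26078\right) \left(\left(-1\right) 2763 + 49108\right) = \left(203 + 26078\right) \left(\left(-1\right) 2763 + 49108\right) = 26281 \left(-2763 + 49108\right) = 26281 \cdot 46345 = 1217992945$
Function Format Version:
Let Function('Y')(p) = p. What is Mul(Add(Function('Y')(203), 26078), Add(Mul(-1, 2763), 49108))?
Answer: 1217992945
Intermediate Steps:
Mul(Add(Function('Y')(203), 26078), Add(Mul(-1, 2763), 49108)) = Mul(Add(203, 26078), Add(Mul(-1, 2763), 49108)) = Mul(26281, Add(-2763, 49108)) = Mul(26281, 46345) = 1217992945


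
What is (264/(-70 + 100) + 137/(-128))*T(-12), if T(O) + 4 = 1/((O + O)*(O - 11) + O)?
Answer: -3560191/115200 ≈ -30.904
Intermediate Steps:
T(O) = -4 + 1/(O + 2*O*(-11 + O)) (T(O) = -4 + 1/((O + O)*(O - 11) + O) = -4 + 1/((2*O)*(-11 + O) + O) = -4 + 1/(2*O*(-11 + O) + O) = -4 + 1/(O + 2*O*(-11 + O)))
(264/(-70 + 100) + 137/(-128))*T(-12) = (264/(-70 + 100) + 137/(-128))*((1 - 8*(-12)² + 84*(-12))/((-12)*(-21 + 2*(-12)))) = (264/30 + 137*(-1/128))*(-(1 - 8*144 - 1008)/(12*(-21 - 24))) = (264*(1/30) - 137/128)*(-1/12*(1 - 1152 - 1008)/(-45)) = (44/5 - 137/128)*(-1/12*(-1/45)*(-2159)) = (4947/640)*(-2159/540) = -3560191/115200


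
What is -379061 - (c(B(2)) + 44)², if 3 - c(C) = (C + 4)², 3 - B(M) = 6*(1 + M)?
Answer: -384537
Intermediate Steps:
B(M) = -3 - 6*M (B(M) = 3 - 6*(1 + M) = 3 - (6 + 6*M) = 3 + (-6 - 6*M) = -3 - 6*M)
c(C) = 3 - (4 + C)² (c(C) = 3 - (C + 4)² = 3 - (4 + C)²)
-379061 - (c(B(2)) + 44)² = -379061 - ((3 - (4 + (-3 - 6*2))²) + 44)² = -379061 - ((3 - (4 + (-3 - 12))²) + 44)² = -379061 - ((3 - (4 - 15)²) + 44)² = -379061 - ((3 - 1*(-11)²) + 44)² = -379061 - ((3 - 1*121) + 44)² = -379061 - ((3 - 121) + 44)² = -379061 - (-118 + 44)² = -379061 - 1*(-74)² = -379061 - 1*5476 = -379061 - 5476 = -384537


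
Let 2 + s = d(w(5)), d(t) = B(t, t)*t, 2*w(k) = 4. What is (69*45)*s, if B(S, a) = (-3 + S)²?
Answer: 0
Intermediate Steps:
w(k) = 2 (w(k) = (½)*4 = 2)
d(t) = t*(-3 + t)² (d(t) = (-3 + t)²*t = t*(-3 + t)²)
s = 0 (s = -2 + 2*(-3 + 2)² = -2 + 2*(-1)² = -2 + 2*1 = -2 + 2 = 0)
(69*45)*s = (69*45)*0 = 3105*0 = 0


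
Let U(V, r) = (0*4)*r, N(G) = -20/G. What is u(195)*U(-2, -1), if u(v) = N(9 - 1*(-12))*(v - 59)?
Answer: 0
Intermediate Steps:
u(v) = 1180/21 - 20*v/21 (u(v) = (-20/(9 - 1*(-12)))*(v - 59) = (-20/(9 + 12))*(-59 + v) = (-20/21)*(-59 + v) = (-20*1/21)*(-59 + v) = -20*(-59 + v)/21 = 1180/21 - 20*v/21)
U(V, r) = 0 (U(V, r) = 0*r = 0)
u(195)*U(-2, -1) = (1180/21 - 20/21*195)*0 = (1180/21 - 1300/7)*0 = -2720/21*0 = 0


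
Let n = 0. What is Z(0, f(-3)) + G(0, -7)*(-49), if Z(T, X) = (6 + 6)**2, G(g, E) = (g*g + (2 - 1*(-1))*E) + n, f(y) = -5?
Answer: 1173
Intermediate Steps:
G(g, E) = g**2 + 3*E (G(g, E) = (g*g + (2 - 1*(-1))*E) + 0 = (g**2 + (2 + 1)*E) + 0 = (g**2 + 3*E) + 0 = g**2 + 3*E)
Z(T, X) = 144 (Z(T, X) = 12**2 = 144)
Z(0, f(-3)) + G(0, -7)*(-49) = 144 + (0**2 + 3*(-7))*(-49) = 144 + (0 - 21)*(-49) = 144 - 21*(-49) = 144 + 1029 = 1173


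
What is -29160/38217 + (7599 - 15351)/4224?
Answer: -5825417/2242064 ≈ -2.5982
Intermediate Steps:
-29160/38217 + (7599 - 15351)/4224 = -29160*1/38217 - 7752*1/4224 = -9720/12739 - 323/176 = -5825417/2242064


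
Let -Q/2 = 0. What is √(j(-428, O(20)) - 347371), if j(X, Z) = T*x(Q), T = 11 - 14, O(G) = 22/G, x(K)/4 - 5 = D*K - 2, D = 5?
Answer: I*√347407 ≈ 589.41*I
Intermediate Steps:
Q = 0 (Q = -2*0 = 0)
x(K) = 12 + 20*K (x(K) = 20 + 4*(5*K - 2) = 20 + 4*(-2 + 5*K) = 20 + (-8 + 20*K) = 12 + 20*K)
T = -3
j(X, Z) = -36 (j(X, Z) = -3*(12 + 20*0) = -3*(12 + 0) = -3*12 = -36)
√(j(-428, O(20)) - 347371) = √(-36 - 347371) = √(-347407) = I*√347407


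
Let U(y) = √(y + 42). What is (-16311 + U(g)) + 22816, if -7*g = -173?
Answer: 6505 + √3269/7 ≈ 6513.2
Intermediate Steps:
g = 173/7 (g = -⅐*(-173) = 173/7 ≈ 24.714)
U(y) = √(42 + y)
(-16311 + U(g)) + 22816 = (-16311 + √(42 + 173/7)) + 22816 = (-16311 + √(467/7)) + 22816 = (-16311 + √3269/7) + 22816 = 6505 + √3269/7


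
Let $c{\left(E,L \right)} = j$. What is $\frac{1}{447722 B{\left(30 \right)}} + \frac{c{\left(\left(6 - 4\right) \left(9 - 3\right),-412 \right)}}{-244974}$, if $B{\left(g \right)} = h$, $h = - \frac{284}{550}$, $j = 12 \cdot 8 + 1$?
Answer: $- \frac{283376849}{707936154108} \approx -0.00040029$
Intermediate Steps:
$j = 97$ ($j = 96 + 1 = 97$)
$h = - \frac{142}{275}$ ($h = \left(-284\right) \frac{1}{550} = - \frac{142}{275} \approx -0.51636$)
$c{\left(E,L \right)} = 97$
$B{\left(g \right)} = - \frac{142}{275}$
$\frac{1}{447722 B{\left(30 \right)}} + \frac{c{\left(\left(6 - 4\right) \left(9 - 3\right),-412 \right)}}{-244974} = \frac{1}{447722 \left(- \frac{142}{275}\right)} + \frac{97}{-244974} = \frac{1}{447722} \left(- \frac{275}{142}\right) + 97 \left(- \frac{1}{244974}\right) = - \frac{25}{5779684} - \frac{97}{244974} = - \frac{283376849}{707936154108}$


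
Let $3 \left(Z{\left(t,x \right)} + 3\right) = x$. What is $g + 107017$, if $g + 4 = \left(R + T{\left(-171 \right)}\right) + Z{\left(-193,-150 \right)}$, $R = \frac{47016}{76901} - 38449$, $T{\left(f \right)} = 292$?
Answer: $\frac{5291066519}{76901} \approx 68804.0$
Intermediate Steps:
$Z{\left(t,x \right)} = -3 + \frac{x}{3}$
$R = - \frac{2956719533}{76901}$ ($R = 47016 \cdot \frac{1}{76901} - 38449 = \frac{47016}{76901} - 38449 = - \frac{2956719533}{76901} \approx -38448.0$)
$g = - \frac{2938647798}{76901}$ ($g = -4 + \left(\left(- \frac{2956719533}{76901} + 292\right) + \left(-3 + \frac{1}{3} \left(-150\right)\right)\right) = -4 - \frac{2938340194}{76901} = - \frac{2938647798}{76901} \approx -38213.0$)
$g + 107017 = - \frac{2938647798}{76901} + 107017 = \frac{5291066519}{76901}$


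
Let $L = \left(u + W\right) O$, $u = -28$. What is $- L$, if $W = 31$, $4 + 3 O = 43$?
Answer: $-39$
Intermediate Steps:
$O = 13$ ($O = - \frac{4}{3} + \frac{1}{3} \cdot 43 = - \frac{4}{3} + \frac{43}{3} = 13$)
$L = 39$ ($L = \left(-28 + 31\right) 13 = 3 \cdot 13 = 39$)
$- L = \left(-1\right) 39 = -39$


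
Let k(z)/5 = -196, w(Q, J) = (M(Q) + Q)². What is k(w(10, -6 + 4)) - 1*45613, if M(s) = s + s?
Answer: -46593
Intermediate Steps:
M(s) = 2*s
w(Q, J) = 9*Q² (w(Q, J) = (2*Q + Q)² = (3*Q)² = 9*Q²)
k(z) = -980 (k(z) = 5*(-196) = -980)
k(w(10, -6 + 4)) - 1*45613 = -980 - 1*45613 = -980 - 45613 = -46593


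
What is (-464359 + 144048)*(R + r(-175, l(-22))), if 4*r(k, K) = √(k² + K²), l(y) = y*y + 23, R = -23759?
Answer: 7610269049 - 320311*√287674/4 ≈ 7.5673e+9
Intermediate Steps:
l(y) = 23 + y² (l(y) = y² + 23 = 23 + y²)
r(k, K) = √(K² + k²)/4 (r(k, K) = √(k² + K²)/4 = √(K² + k²)/4)
(-464359 + 144048)*(R + r(-175, l(-22))) = (-464359 + 144048)*(-23759 + √((23 + (-22)²)² + (-175)²)/4) = -320311*(-23759 + √((23 + 484)² + 30625)/4) = -320311*(-23759 + √(507² + 30625)/4) = -320311*(-23759 + √(257049 + 30625)/4) = -320311*(-23759 + √287674/4) = 7610269049 - 320311*√287674/4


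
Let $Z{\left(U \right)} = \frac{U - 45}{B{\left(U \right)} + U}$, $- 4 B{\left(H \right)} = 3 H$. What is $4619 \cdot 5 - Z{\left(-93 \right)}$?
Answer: $\frac{715761}{31} \approx 23089.0$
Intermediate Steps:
$B{\left(H \right)} = - \frac{3 H}{4}$
$Z{\left(U \right)} = \frac{4 \left(-45 + U\right)}{U}$ ($Z{\left(U \right)} = \frac{U - 45}{- \frac{3 U}{4} + U} = \frac{-45 + U}{\frac{1}{4} U} = \left(-45 + U\right) \frac{4}{U} = \frac{4 \left(-45 + U\right)}{U}$)
$4619 \cdot 5 - Z{\left(-93 \right)} = 4619 \cdot 5 - \left(4 - \frac{180}{-93}\right) = 23095 - \left(4 - - \frac{60}{31}\right) = 23095 - \left(4 + \frac{60}{31}\right) = 23095 - \frac{184}{31} = \frac{715761}{31}$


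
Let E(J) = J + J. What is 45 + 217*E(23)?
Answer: 10027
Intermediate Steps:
E(J) = 2*J
45 + 217*E(23) = 45 + 217*(2*23) = 45 + 217*46 = 45 + 9982 = 10027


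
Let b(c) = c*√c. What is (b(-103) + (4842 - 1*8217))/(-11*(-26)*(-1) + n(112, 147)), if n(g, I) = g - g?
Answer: 3375/286 + 103*I*√103/286 ≈ 11.801 + 3.655*I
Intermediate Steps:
n(g, I) = 0
b(c) = c^(3/2)
(b(-103) + (4842 - 1*8217))/(-11*(-26)*(-1) + n(112, 147)) = ((-103)^(3/2) + (4842 - 1*8217))/(-11*(-26)*(-1) + 0) = (-103*I*√103 + (4842 - 8217))/(286*(-1) + 0) = (-103*I*√103 - 3375)/(-286 + 0) = (-3375 - 103*I*√103)/(-286) = (-3375 - 103*I*√103)*(-1/286) = 3375/286 + 103*I*√103/286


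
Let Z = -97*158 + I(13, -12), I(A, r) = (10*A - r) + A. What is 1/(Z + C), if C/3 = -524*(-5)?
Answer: -1/7311 ≈ -0.00013678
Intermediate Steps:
I(A, r) = -r + 11*A (I(A, r) = (-r + 10*A) + A = -r + 11*A)
C = 7860 (C = 3*(-524*(-5)) = 3*2620 = 7860)
Z = -15171 (Z = -97*158 + (-1*(-12) + 11*13) = -15326 + (12 + 143) = -15326 + 155 = -15171)
1/(Z + C) = 1/(-15171 + 7860) = 1/(-7311) = -1/7311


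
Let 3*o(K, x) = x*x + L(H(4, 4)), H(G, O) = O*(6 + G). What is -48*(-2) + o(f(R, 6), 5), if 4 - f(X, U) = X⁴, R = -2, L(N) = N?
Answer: 353/3 ≈ 117.67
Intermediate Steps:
f(X, U) = 4 - X⁴
o(K, x) = 40/3 + x²/3 (o(K, x) = (x*x + 4*(6 + 4))/3 = (x² + 4*10)/3 = (x² + 40)/3 = (40 + x²)/3 = 40/3 + x²/3)
-48*(-2) + o(f(R, 6), 5) = -48*(-2) + (40/3 + (⅓)*5²) = 96 + (40/3 + (⅓)*25) = 96 + (40/3 + 25/3) = 96 + 65/3 = 353/3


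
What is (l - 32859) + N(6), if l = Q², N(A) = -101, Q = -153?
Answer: -9551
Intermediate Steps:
l = 23409 (l = (-153)² = 23409)
(l - 32859) + N(6) = (23409 - 32859) - 101 = -9450 - 101 = -9551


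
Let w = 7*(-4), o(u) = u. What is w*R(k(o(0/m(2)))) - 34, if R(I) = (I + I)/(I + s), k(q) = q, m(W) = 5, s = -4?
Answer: -34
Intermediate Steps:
w = -28
R(I) = 2*I/(-4 + I) (R(I) = (I + I)/(I - 4) = (2*I)/(-4 + I) = 2*I/(-4 + I))
w*R(k(o(0/m(2)))) - 34 = -56*0/5/(-4 + 0/5) - 34 = -56*0*(⅕)/(-4 + 0*(⅕)) - 34 = -56*0/(-4 + 0) - 34 = -56*0/(-4) - 34 = -56*0*(-1)/4 - 34 = -28*0 - 34 = 0 - 34 = -34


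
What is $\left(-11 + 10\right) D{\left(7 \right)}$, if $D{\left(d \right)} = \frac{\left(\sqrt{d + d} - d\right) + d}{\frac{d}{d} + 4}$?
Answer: $- \frac{\sqrt{14}}{5} \approx -0.74833$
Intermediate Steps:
$D{\left(d \right)} = \frac{\sqrt{2} \sqrt{d}}{5}$ ($D{\left(d \right)} = \frac{\left(\sqrt{2 d} - d\right) + d}{1 + 4} = \frac{\left(\sqrt{2} \sqrt{d} - d\right) + d}{5} = \left(\left(- d + \sqrt{2} \sqrt{d}\right) + d\right) \frac{1}{5} = \sqrt{2} \sqrt{d} \frac{1}{5} = \frac{\sqrt{2} \sqrt{d}}{5}$)
$\left(-11 + 10\right) D{\left(7 \right)} = \left(-11 + 10\right) \frac{\sqrt{2} \sqrt{7}}{5} = - \frac{\sqrt{14}}{5}$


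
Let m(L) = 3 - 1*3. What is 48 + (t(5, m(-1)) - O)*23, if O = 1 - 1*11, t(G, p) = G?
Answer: 393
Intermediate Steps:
m(L) = 0 (m(L) = 3 - 3 = 0)
O = -10 (O = 1 - 11 = -10)
48 + (t(5, m(-1)) - O)*23 = 48 + (5 - 1*(-10))*23 = 48 + (5 + 10)*23 = 48 + 15*23 = 48 + 345 = 393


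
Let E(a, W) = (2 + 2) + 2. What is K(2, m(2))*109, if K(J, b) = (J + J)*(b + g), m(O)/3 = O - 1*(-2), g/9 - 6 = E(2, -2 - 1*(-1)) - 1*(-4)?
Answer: 68016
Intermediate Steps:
E(a, W) = 6 (E(a, W) = 4 + 2 = 6)
g = 144 (g = 54 + 9*(6 - 1*(-4)) = 54 + 9*(6 + 4) = 54 + 9*10 = 54 + 90 = 144)
m(O) = 6 + 3*O (m(O) = 3*(O - 1*(-2)) = 3*(O + 2) = 3*(2 + O) = 6 + 3*O)
K(J, b) = 2*J*(144 + b) (K(J, b) = (J + J)*(b + 144) = (2*J)*(144 + b) = 2*J*(144 + b))
K(2, m(2))*109 = (2*2*(144 + (6 + 3*2)))*109 = (2*2*(144 + (6 + 6)))*109 = (2*2*(144 + 12))*109 = (2*2*156)*109 = 624*109 = 68016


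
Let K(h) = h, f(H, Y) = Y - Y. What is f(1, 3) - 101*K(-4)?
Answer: 404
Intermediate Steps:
f(H, Y) = 0
f(1, 3) - 101*K(-4) = 0 - 101*(-4) = 0 + 404 = 404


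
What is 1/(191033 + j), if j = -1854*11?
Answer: 1/170639 ≈ 5.8603e-6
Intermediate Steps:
j = -20394
1/(191033 + j) = 1/(191033 - 20394) = 1/170639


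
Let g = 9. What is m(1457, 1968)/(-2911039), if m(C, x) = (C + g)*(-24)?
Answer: 35184/2911039 ≈ 0.012086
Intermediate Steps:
m(C, x) = -216 - 24*C (m(C, x) = (C + 9)*(-24) = (9 + C)*(-24) = -216 - 24*C)
m(1457, 1968)/(-2911039) = (-216 - 24*1457)/(-2911039) = (-216 - 34968)*(-1/2911039) = -35184*(-1/2911039) = 35184/2911039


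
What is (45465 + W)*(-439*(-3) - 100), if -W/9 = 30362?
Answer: -277224081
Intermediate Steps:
W = -273258 (W = -9*30362 = -273258)
(45465 + W)*(-439*(-3) - 100) = (45465 - 273258)*(-439*(-3) - 100) = -227793*(1317 - 100) = -227793*1217 = -277224081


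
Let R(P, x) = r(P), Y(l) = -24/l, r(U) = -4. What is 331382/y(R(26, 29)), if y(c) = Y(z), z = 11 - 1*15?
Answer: 165691/3 ≈ 55230.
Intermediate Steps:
z = -4 (z = 11 - 15 = -4)
R(P, x) = -4
y(c) = 6 (y(c) = -24/(-4) = -24*(-¼) = 6)
331382/y(R(26, 29)) = 331382/6 = 331382*(⅙) = 165691/3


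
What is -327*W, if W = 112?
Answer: -36624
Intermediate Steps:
-327*W = -327*112 = -36624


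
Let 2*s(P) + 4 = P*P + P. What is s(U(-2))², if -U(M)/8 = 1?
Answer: 676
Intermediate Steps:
U(M) = -8 (U(M) = -8*1 = -8)
s(P) = -2 + P/2 + P²/2 (s(P) = -2 + (P*P + P)/2 = -2 + (P² + P)/2 = -2 + (P + P²)/2 = -2 + (P/2 + P²/2) = -2 + P/2 + P²/2)
s(U(-2))² = (-2 + (½)*(-8) + (½)*(-8)²)² = (-2 - 4 + (½)*64)² = (-2 - 4 + 32)² = 26² = 676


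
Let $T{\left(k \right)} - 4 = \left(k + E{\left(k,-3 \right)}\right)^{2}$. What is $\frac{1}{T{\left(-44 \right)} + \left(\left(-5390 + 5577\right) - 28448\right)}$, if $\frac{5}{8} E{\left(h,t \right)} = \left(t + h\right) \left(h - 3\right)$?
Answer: $\frac{25}{303865879} \approx 8.2273 \cdot 10^{-8}$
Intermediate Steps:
$E{\left(h,t \right)} = \frac{8 \left(-3 + h\right) \left(h + t\right)}{5}$ ($E{\left(h,t \right)} = \frac{8 \left(t + h\right) \left(h - 3\right)}{5} = \frac{8 \left(h + t\right) \left(-3 + h\right)}{5} = \frac{8 \left(-3 + h\right) \left(h + t\right)}{5}$)
$T{\left(k \right)} = 4 + \left(\frac{72}{5} - \frac{43 k}{5} + \frac{8 k^{2}}{5}\right)^{2}$ ($T{\left(k \right)} = 4 + \left(k + \left(- \frac{24 k}{5} - - \frac{72}{5} + \frac{8 k^{2}}{5} + \frac{8}{5} k \left(-3\right)\right)\right)^{2} = 4 + \left(k + \left(- \frac{24 k}{5} + \frac{72}{5} + \frac{8 k^{2}}{5} - \frac{24 k}{5}\right)\right)^{2} = 4 + \left(k + \left(\frac{72}{5} - \frac{48 k}{5} + \frac{8 k^{2}}{5}\right)\right)^{2} = 4 + \left(\frac{72}{5} - \frac{43 k}{5} + \frac{8 k^{2}}{5}\right)^{2}$)
$\frac{1}{T{\left(-44 \right)} + \left(\left(-5390 + 5577\right) - 28448\right)} = \frac{1}{\left(4 + \frac{\left(72 - -1892 + 8 \left(-44\right)^{2}\right)^{2}}{25}\right) + \left(\left(-5390 + 5577\right) - 28448\right)} = \frac{1}{\left(4 + \frac{\left(72 + 1892 + 8 \cdot 1936\right)^{2}}{25}\right) + \left(187 - 28448\right)} = \frac{1}{\left(4 + \frac{\left(72 + 1892 + 15488\right)^{2}}{25}\right) - 28261} = \frac{1}{\left(4 + \frac{17452^{2}}{25}\right) - 28261} = \frac{1}{\left(4 + \frac{1}{25} \cdot 304572304\right) - 28261} = \frac{1}{\left(4 + \frac{304572304}{25}\right) - 28261} = \frac{1}{\frac{304572404}{25} - 28261} = \frac{1}{\frac{303865879}{25}} = \frac{25}{303865879}$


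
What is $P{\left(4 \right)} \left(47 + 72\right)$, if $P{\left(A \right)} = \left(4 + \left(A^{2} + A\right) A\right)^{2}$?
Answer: $839664$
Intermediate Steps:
$P{\left(A \right)} = \left(4 + A \left(A + A^{2}\right)\right)^{2}$ ($P{\left(A \right)} = \left(4 + \left(A + A^{2}\right) A\right)^{2} = \left(4 + A \left(A + A^{2}\right)\right)^{2}$)
$P{\left(4 \right)} \left(47 + 72\right) = \left(4 + 4^{2} + 4^{3}\right)^{2} \left(47 + 72\right) = \left(4 + 16 + 64\right)^{2} \cdot 119 = 84^{2} \cdot 119 = 7056 \cdot 119 = 839664$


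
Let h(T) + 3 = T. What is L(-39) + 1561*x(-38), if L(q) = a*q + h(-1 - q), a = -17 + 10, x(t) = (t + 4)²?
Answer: 1804824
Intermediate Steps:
h(T) = -3 + T
x(t) = (4 + t)²
a = -7
L(q) = -4 - 8*q (L(q) = -7*q + (-3 + (-1 - q)) = -7*q + (-4 - q) = -4 - 8*q)
L(-39) + 1561*x(-38) = (-4 - 8*(-39)) + 1561*(4 - 38)² = (-4 + 312) + 1561*(-34)² = 308 + 1561*1156 = 308 + 1804516 = 1804824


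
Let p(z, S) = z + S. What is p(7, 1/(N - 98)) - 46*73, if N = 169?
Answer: -237920/71 ≈ -3351.0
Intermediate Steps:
p(z, S) = S + z
p(7, 1/(N - 98)) - 46*73 = (1/(169 - 98) + 7) - 46*73 = (1/71 + 7) - 1*3358 = (1/71 + 7) - 3358 = 498/71 - 3358 = -237920/71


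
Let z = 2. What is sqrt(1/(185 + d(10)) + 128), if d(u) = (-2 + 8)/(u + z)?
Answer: sqrt(17618790)/371 ≈ 11.314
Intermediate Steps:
d(u) = 6/(2 + u) (d(u) = (-2 + 8)/(u + 2) = 6/(2 + u))
sqrt(1/(185 + d(10)) + 128) = sqrt(1/(185 + 6/(2 + 10)) + 128) = sqrt(1/(185 + 6/12) + 128) = sqrt(1/(185 + 6*(1/12)) + 128) = sqrt(1/(185 + 1/2) + 128) = sqrt(1/(371/2) + 128) = sqrt(2/371 + 128) = sqrt(47490/371) = sqrt(17618790)/371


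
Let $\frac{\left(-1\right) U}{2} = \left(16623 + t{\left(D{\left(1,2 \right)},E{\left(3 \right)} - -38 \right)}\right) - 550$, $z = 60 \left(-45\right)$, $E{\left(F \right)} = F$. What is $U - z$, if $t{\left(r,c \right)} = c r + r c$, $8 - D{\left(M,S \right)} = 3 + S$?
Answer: $-29938$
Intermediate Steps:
$D{\left(M,S \right)} = 5 - S$ ($D{\left(M,S \right)} = 8 - \left(3 + S\right) = 5 - S$)
$z = -2700$
$t{\left(r,c \right)} = 2 c r$ ($t{\left(r,c \right)} = c r + c r = 2 c r$)
$U = -32638$ ($U = - 2 \left(\left(16623 + 2 \left(3 - -38\right) \left(5 - 2\right)\right) - 550\right) = - 2 \left(\left(16623 + 2 \left(3 + 38\right) \left(5 - 2\right)\right) - 550\right) = - 2 \left(\left(16623 + 2 \cdot 41 \cdot 3\right) - 550\right) = - 2 \left(\left(16623 + 246\right) - 550\right) = - 2 \left(16869 - 550\right) = \left(-2\right) 16319 = -32638$)
$U - z = -32638 - -2700 = -32638 + 2700 = -29938$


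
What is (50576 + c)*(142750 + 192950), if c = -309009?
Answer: -86755958100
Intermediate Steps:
(50576 + c)*(142750 + 192950) = (50576 - 309009)*(142750 + 192950) = -258433*335700 = -86755958100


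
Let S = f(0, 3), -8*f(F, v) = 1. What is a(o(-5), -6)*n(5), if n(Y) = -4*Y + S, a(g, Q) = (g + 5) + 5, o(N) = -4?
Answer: -483/4 ≈ -120.75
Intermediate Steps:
f(F, v) = -1/8 (f(F, v) = -1/8*1 = -1/8)
S = -1/8 ≈ -0.12500
a(g, Q) = 10 + g (a(g, Q) = (5 + g) + 5 = 10 + g)
n(Y) = -1/8 - 4*Y (n(Y) = -4*Y - 1/8 = -1/8 - 4*Y)
a(o(-5), -6)*n(5) = (10 - 4)*(-1/8 - 4*5) = 6*(-1/8 - 20) = 6*(-161/8) = -483/4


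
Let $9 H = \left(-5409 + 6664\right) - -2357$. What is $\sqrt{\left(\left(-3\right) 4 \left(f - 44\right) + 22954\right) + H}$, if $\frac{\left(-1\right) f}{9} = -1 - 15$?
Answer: $\frac{\sqrt{199398}}{3} \approx 148.85$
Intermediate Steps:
$H = \frac{1204}{3}$ ($H = \frac{\left(-5409 + 6664\right) - -2357}{9} = \frac{1255 + 2357}{9} = \frac{1}{9} \cdot 3612 = \frac{1204}{3} \approx 401.33$)
$f = 144$ ($f = - 9 \left(-1 - 15\right) = \left(-9\right) \left(-16\right) = 144$)
$\sqrt{\left(\left(-3\right) 4 \left(f - 44\right) + 22954\right) + H} = \sqrt{\left(\left(-3\right) 4 \left(144 - 44\right) + 22954\right) + \frac{1204}{3}} = \sqrt{\left(\left(-12\right) 100 + 22954\right) + \frac{1204}{3}} = \sqrt{\left(-1200 + 22954\right) + \frac{1204}{3}} = \sqrt{21754 + \frac{1204}{3}} = \sqrt{\frac{66466}{3}} = \frac{\sqrt{199398}}{3}$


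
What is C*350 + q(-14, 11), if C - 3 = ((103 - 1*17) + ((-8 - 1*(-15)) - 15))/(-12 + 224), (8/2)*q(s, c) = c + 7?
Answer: 125427/106 ≈ 1183.3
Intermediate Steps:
q(s, c) = 7/4 + c/4 (q(s, c) = (c + 7)/4 = (7 + c)/4 = 7/4 + c/4)
C = 357/106 (C = 3 + ((103 - 1*17) + ((-8 - 1*(-15)) - 15))/(-12 + 224) = 3 + ((103 - 17) + ((-8 + 15) - 15))/212 = 3 + (86 + (7 - 15))*(1/212) = 3 + (86 - 8)*(1/212) = 3 + 78*(1/212) = 3 + 39/106 = 357/106 ≈ 3.3679)
C*350 + q(-14, 11) = (357/106)*350 + (7/4 + (1/4)*11) = 62475/53 + (7/4 + 11/4) = 62475/53 + 9/2 = 125427/106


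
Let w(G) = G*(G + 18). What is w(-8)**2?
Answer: 6400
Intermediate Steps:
w(G) = G*(18 + G)
w(-8)**2 = (-8*(18 - 8))**2 = (-8*10)**2 = (-80)**2 = 6400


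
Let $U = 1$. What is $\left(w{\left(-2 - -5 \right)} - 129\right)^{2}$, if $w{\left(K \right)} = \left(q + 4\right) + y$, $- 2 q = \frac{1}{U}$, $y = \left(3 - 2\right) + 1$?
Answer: $\frac{61009}{4} \approx 15252.0$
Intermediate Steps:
$y = 2$ ($y = 1 + 1 = 2$)
$q = - \frac{1}{2}$ ($q = - \frac{1}{2 \cdot 1} = \left(- \frac{1}{2}\right) 1 = - \frac{1}{2} \approx -0.5$)
$w{\left(K \right)} = \frac{11}{2}$ ($w{\left(K \right)} = \left(- \frac{1}{2} + 4\right) + 2 = \frac{7}{2} + 2 = \frac{11}{2}$)
$\left(w{\left(-2 - -5 \right)} - 129\right)^{2} = \left(\frac{11}{2} - 129\right)^{2} = \left(- \frac{247}{2}\right)^{2} = \frac{61009}{4}$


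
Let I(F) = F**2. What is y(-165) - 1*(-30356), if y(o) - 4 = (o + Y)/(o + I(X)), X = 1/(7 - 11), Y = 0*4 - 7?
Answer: 80122792/2639 ≈ 30361.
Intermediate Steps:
Y = -7 (Y = 0 - 7 = -7)
X = -1/4 (X = 1/(-4) = -1/4 ≈ -0.25000)
y(o) = 4 + (-7 + o)/(1/16 + o) (y(o) = 4 + (o - 7)/(o + (-1/4)**2) = 4 + (-7 + o)/(o + 1/16) = 4 + (-7 + o)/(1/16 + o))
y(-165) - 1*(-30356) = 4*(-27 + 20*(-165))/(1 + 16*(-165)) - 1*(-30356) = 4*(-27 - 3300)/(1 - 2640) + 30356 = 4*(-3327)/(-2639) + 30356 = 4*(-1/2639)*(-3327) + 30356 = 13308/2639 + 30356 = 80122792/2639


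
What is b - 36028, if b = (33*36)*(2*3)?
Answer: -28900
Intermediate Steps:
b = 7128 (b = 1188*6 = 7128)
b - 36028 = 7128 - 36028 = -28900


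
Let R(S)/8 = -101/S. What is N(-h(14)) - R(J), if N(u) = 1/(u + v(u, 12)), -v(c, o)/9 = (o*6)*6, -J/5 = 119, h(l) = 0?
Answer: -3142099/2313360 ≈ -1.3582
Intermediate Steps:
J = -595 (J = -5*119 = -595)
R(S) = -808/S (R(S) = 8*(-101/S) = -808/S)
v(c, o) = -324*o (v(c, o) = -9*o*6*6 = -9*6*o*6 = -324*o)
N(u) = 1/(-3888 + u) (N(u) = 1/(u - 324*12) = 1/(u - 3888) = 1/(-3888 + u))
N(-h(14)) - R(J) = 1/(-3888 - 1*0) - (-808)/(-595) = 1/(-3888 + 0) - (-808)*(-1)/595 = 1/(-3888) - 1*808/595 = -1/3888 - 808/595 = -3142099/2313360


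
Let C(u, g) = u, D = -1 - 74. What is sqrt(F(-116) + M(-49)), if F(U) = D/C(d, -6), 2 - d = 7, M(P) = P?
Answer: I*sqrt(34) ≈ 5.8309*I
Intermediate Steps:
d = -5 (d = 2 - 1*7 = 2 - 7 = -5)
D = -75
F(U) = 15 (F(U) = -75/(-5) = -75*(-1/5) = 15)
sqrt(F(-116) + M(-49)) = sqrt(15 - 49) = sqrt(-34) = I*sqrt(34)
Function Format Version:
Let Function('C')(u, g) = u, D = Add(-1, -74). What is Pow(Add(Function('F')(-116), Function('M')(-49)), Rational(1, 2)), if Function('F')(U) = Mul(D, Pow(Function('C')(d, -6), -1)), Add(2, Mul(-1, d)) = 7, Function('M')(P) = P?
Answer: Mul(I, Pow(34, Rational(1, 2))) ≈ Mul(5.8309, I)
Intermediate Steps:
d = -5 (d = Add(2, Mul(-1, 7)) = Add(2, -7) = -5)
D = -75
Function('F')(U) = 15 (Function('F')(U) = Mul(-75, Pow(-5, -1)) = Mul(-75, Rational(-1, 5)) = 15)
Pow(Add(Function('F')(-116), Function('M')(-49)), Rational(1, 2)) = Pow(Add(15, -49), Rational(1, 2)) = Pow(-34, Rational(1, 2)) = Mul(I, Pow(34, Rational(1, 2)))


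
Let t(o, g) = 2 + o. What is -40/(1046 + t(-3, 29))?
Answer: -8/209 ≈ -0.038278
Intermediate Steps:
-40/(1046 + t(-3, 29)) = -40/(1046 + (2 - 3)) = -40/(1046 - 1) = -40/1045 = -40*1/1045 = -8/209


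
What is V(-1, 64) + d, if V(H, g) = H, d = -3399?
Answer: -3400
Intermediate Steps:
V(-1, 64) + d = -1 - 3399 = -3400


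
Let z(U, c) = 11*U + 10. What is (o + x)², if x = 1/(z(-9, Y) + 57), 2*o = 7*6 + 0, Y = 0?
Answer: 450241/1024 ≈ 439.69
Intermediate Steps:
z(U, c) = 10 + 11*U
o = 21 (o = (7*6 + 0)/2 = (42 + 0)/2 = (½)*42 = 21)
x = -1/32 (x = 1/((10 + 11*(-9)) + 57) = 1/((10 - 99) + 57) = 1/(-89 + 57) = 1/(-32) = -1/32 ≈ -0.031250)
(o + x)² = (21 - 1/32)² = (671/32)² = 450241/1024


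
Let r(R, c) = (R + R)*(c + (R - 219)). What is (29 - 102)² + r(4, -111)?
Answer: 2721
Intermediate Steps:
r(R, c) = 2*R*(-219 + R + c) (r(R, c) = (2*R)*(c + (-219 + R)) = (2*R)*(-219 + R + c) = 2*R*(-219 + R + c))
(29 - 102)² + r(4, -111) = (29 - 102)² + 2*4*(-219 + 4 - 111) = (-73)² + 2*4*(-326) = 5329 - 2608 = 2721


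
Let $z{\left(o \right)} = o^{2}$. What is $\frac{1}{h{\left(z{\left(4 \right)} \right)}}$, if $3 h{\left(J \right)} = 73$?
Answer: $\frac{3}{73} \approx 0.041096$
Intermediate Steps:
$h{\left(J \right)} = \frac{73}{3}$ ($h{\left(J \right)} = \frac{1}{3} \cdot 73 = \frac{73}{3}$)
$\frac{1}{h{\left(z{\left(4 \right)} \right)}} = \frac{1}{\frac{73}{3}} = \frac{3}{73}$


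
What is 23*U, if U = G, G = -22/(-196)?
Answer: 253/98 ≈ 2.5816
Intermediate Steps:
G = 11/98 (G = -22*(-1/196) = 11/98 ≈ 0.11224)
U = 11/98 ≈ 0.11224
23*U = 23*(11/98) = 253/98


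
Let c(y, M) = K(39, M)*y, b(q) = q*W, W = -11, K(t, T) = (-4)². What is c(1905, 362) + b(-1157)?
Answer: 43207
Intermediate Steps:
K(t, T) = 16
b(q) = -11*q (b(q) = q*(-11) = -11*q)
c(y, M) = 16*y
c(1905, 362) + b(-1157) = 16*1905 - 11*(-1157) = 30480 + 12727 = 43207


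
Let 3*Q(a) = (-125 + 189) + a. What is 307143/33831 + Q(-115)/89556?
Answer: 19975253/2200268 ≈ 9.0786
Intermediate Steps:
Q(a) = 64/3 + a/3 (Q(a) = ((-125 + 189) + a)/3 = (64 + a)/3 = 64/3 + a/3)
307143/33831 + Q(-115)/89556 = 307143/33831 + (64/3 + (1/3)*(-115))/89556 = 307143*(1/33831) + (64/3 - 115/3)*(1/89556) = 34127/3759 - 17*1/89556 = 34127/3759 - 1/5268 = 19975253/2200268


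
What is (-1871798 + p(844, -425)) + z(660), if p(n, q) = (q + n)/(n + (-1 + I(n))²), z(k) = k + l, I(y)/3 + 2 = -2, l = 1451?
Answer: -1893992512/1013 ≈ -1.8697e+6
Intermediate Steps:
I(y) = -12 (I(y) = -6 + 3*(-2) = -6 - 6 = -12)
z(k) = 1451 + k (z(k) = k + 1451 = 1451 + k)
p(n, q) = (n + q)/(169 + n) (p(n, q) = (q + n)/(n + (-1 - 12)²) = (n + q)/(n + (-13)²) = (n + q)/(n + 169) = (n + q)/(169 + n))
(-1871798 + p(844, -425)) + z(660) = (-1871798 + (844 - 425)/(169 + 844)) + (1451 + 660) = (-1871798 + 419/1013) + 2111 = -1896130955/1013 + 2111 = -1893992512/1013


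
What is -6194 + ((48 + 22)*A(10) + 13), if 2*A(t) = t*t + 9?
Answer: -2366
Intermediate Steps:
A(t) = 9/2 + t²/2 (A(t) = (t*t + 9)/2 = (t² + 9)/2 = (9 + t²)/2 = 9/2 + t²/2)
-6194 + ((48 + 22)*A(10) + 13) = -6194 + ((48 + 22)*(9/2 + (½)*10²) + 13) = -6194 + (70*(9/2 + (½)*100) + 13) = -6194 + (70*(9/2 + 50) + 13) = -6194 + (70*(109/2) + 13) = -6194 + (3815 + 13) = -6194 + 3828 = -2366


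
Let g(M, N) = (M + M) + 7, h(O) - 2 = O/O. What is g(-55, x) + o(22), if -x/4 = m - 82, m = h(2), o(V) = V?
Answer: -81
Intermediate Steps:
h(O) = 3 (h(O) = 2 + O/O = 2 + 1 = 3)
m = 3
x = 316 (x = -4*(3 - 82) = -4*(-79) = 316)
g(M, N) = 7 + 2*M (g(M, N) = 2*M + 7 = 7 + 2*M)
g(-55, x) + o(22) = (7 + 2*(-55)) + 22 = (7 - 110) + 22 = -103 + 22 = -81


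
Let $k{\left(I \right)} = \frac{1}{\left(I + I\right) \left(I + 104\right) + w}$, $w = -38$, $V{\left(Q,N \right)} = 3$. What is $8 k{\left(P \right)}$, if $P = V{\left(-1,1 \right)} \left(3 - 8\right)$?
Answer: $- \frac{2}{677} \approx -0.0029542$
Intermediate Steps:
$P = -15$ ($P = 3 \left(3 - 8\right) = 3 \left(-5\right) = -15$)
$k{\left(I \right)} = \frac{1}{-38 + 2 I \left(104 + I\right)}$ ($k{\left(I \right)} = \frac{1}{\left(I + I\right) \left(I + 104\right) - 38} = \frac{1}{2 I \left(104 + I\right) - 38} = \frac{1}{-38 + 2 I \left(104 + I\right)}$)
$8 k{\left(P \right)} = 8 \frac{1}{2 \left(-19 + \left(-15\right)^{2} + 104 \left(-15\right)\right)} = 8 \frac{1}{2 \left(-19 + 225 - 1560\right)} = 8 \frac{1}{2 \left(-1354\right)} = 8 \cdot \frac{1}{2} \left(- \frac{1}{1354}\right) = 8 \left(- \frac{1}{2708}\right) = - \frac{2}{677}$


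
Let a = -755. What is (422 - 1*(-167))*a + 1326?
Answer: -443369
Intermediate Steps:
(422 - 1*(-167))*a + 1326 = (422 - 1*(-167))*(-755) + 1326 = (422 + 167)*(-755) + 1326 = 589*(-755) + 1326 = -444695 + 1326 = -443369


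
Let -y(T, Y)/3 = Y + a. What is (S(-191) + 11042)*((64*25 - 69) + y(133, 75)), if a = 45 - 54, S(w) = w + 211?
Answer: 14745646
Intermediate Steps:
S(w) = 211 + w
a = -9
y(T, Y) = 27 - 3*Y (y(T, Y) = -3*(Y - 9) = -3*(-9 + Y) = 27 - 3*Y)
(S(-191) + 11042)*((64*25 - 69) + y(133, 75)) = ((211 - 191) + 11042)*((64*25 - 69) + (27 - 3*75)) = (20 + 11042)*((1600 - 69) + (27 - 225)) = 11062*(1531 - 198) = 11062*1333 = 14745646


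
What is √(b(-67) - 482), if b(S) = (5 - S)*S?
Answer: I*√5306 ≈ 72.842*I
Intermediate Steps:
b(S) = S*(5 - S)
√(b(-67) - 482) = √(-67*(5 - 1*(-67)) - 482) = √(-67*(5 + 67) - 482) = √(-67*72 - 482) = √(-4824 - 482) = √(-5306) = I*√5306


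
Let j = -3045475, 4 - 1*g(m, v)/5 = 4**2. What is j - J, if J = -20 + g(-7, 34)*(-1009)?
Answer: -3105995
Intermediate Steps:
g(m, v) = -60 (g(m, v) = 20 - 5*4**2 = 20 - 5*16 = 20 - 80 = -60)
J = 60520 (J = -20 - 60*(-1009) = -20 + 60540 = 60520)
j - J = -3045475 - 1*60520 = -3045475 - 60520 = -3105995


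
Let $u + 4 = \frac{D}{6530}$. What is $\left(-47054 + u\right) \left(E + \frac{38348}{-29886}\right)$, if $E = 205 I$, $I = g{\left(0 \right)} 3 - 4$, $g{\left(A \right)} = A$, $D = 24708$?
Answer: $\frac{628479592215648}{16262965} \approx 3.8645 \cdot 10^{7}$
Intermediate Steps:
$I = -4$ ($I = 0 \cdot 3 - 4 = 0 - 4 = -4$)
$u = - \frac{706}{3265}$ ($u = -4 + \frac{24708}{6530} = -4 + 24708 \cdot \frac{1}{6530} = -4 + \frac{12354}{3265} = - \frac{706}{3265} \approx -0.21623$)
$E = -820$ ($E = 205 \left(-4\right) = -820$)
$\left(-47054 + u\right) \left(E + \frac{38348}{-29886}\right) = \left(-47054 - \frac{706}{3265}\right) \left(-820 + \frac{38348}{-29886}\right) = - \frac{153632016 \left(-820 + 38348 \left(- \frac{1}{29886}\right)\right)}{3265} = - \frac{153632016 \left(-820 - \frac{19174}{14943}\right)}{3265} = \left(- \frac{153632016}{3265}\right) \left(- \frac{12272434}{14943}\right) = \frac{628479592215648}{16262965}$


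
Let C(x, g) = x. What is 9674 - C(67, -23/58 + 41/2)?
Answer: 9607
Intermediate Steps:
9674 - C(67, -23/58 + 41/2) = 9674 - 1*67 = 9674 - 67 = 9607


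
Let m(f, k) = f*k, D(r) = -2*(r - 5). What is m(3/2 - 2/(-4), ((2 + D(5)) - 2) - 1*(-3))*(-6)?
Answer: -36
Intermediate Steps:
D(r) = 10 - 2*r (D(r) = -2*(-5 + r) = 10 - 2*r)
m(3/2 - 2/(-4), ((2 + D(5)) - 2) - 1*(-3))*(-6) = ((3/2 - 2/(-4))*(((2 + (10 - 2*5)) - 2) - 1*(-3)))*(-6) = ((3*(½) - 2*(-¼))*(((2 + (10 - 10)) - 2) + 3))*(-6) = ((3/2 + ½)*(((2 + 0) - 2) + 3))*(-6) = (2*((2 - 2) + 3))*(-6) = (2*(0 + 3))*(-6) = (2*3)*(-6) = 6*(-6) = -36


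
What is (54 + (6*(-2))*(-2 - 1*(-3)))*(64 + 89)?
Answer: 6426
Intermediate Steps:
(54 + (6*(-2))*(-2 - 1*(-3)))*(64 + 89) = (54 - 12*(-2 + 3))*153 = (54 - 12*1)*153 = (54 - 12)*153 = 42*153 = 6426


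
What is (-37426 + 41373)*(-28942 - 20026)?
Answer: -193276696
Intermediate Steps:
(-37426 + 41373)*(-28942 - 20026) = 3947*(-48968) = -193276696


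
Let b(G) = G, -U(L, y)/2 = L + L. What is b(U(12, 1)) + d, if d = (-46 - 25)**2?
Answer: 4993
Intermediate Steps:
U(L, y) = -4*L (U(L, y) = -2*(L + L) = -4*L)
d = 5041 (d = (-71)**2 = 5041)
b(U(12, 1)) + d = -4*12 + 5041 = -48 + 5041 = 4993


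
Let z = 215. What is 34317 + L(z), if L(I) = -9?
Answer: 34308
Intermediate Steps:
34317 + L(z) = 34317 - 9 = 34308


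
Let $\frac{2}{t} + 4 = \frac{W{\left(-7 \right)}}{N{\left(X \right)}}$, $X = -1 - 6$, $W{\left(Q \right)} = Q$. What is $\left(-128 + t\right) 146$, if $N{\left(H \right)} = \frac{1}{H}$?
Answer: $- \frac{840668}{45} \approx -18682.0$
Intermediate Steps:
$X = -7$ ($X = -1 - 6 = -7$)
$t = \frac{2}{45}$ ($t = \frac{2}{-4 - \frac{7}{\frac{1}{-7}}} = \frac{2}{-4 - \frac{7}{- \frac{1}{7}}} = \frac{2}{-4 - -49} = \frac{2}{-4 + 49} = \frac{2}{45} \approx 0.044444$)
$\left(-128 + t\right) 146 = \left(-128 + \frac{2}{45}\right) 146 = \left(- \frac{5758}{45}\right) 146 = - \frac{840668}{45}$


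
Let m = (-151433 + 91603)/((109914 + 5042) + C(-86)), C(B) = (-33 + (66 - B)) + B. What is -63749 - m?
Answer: -7330373931/114989 ≈ -63749.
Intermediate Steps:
C(B) = 33 (C(B) = (33 - B) + B = 33)
m = -59830/114989 (m = (-151433 + 91603)/((109914 + 5042) + 33) = -59830/(114956 + 33) = -59830/114989 ≈ -0.52031)
-63749 - m = -63749 - 1*(-59830/114989) = -63749 + 59830/114989 = -7330373931/114989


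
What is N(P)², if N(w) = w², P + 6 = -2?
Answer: 4096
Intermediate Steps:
P = -8 (P = -6 - 2 = -8)
N(P)² = ((-8)²)² = 64² = 4096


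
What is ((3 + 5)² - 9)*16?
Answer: 880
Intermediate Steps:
((3 + 5)² - 9)*16 = (8² - 9)*16 = (64 - 9)*16 = 55*16 = 880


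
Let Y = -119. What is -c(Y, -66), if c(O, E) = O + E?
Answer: 185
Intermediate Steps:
c(O, E) = E + O
-c(Y, -66) = -(-66 - 119) = -1*(-185) = 185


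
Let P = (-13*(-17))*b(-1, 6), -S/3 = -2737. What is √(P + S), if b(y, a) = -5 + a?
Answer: 4*√527 ≈ 91.826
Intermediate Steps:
S = 8211 (S = -3*(-2737) = 8211)
P = 221 (P = (-13*(-17))*(-5 + 6) = 221*1 = 221)
√(P + S) = √(221 + 8211) = √8432 = 4*√527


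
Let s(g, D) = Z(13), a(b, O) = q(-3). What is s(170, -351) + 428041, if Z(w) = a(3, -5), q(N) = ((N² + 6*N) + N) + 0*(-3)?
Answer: 428029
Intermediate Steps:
q(N) = N² + 7*N (q(N) = (N² + 7*N) + 0 = N² + 7*N)
a(b, O) = -12 (a(b, O) = -3*(7 - 3) = -3*4 = -12)
Z(w) = -12
s(g, D) = -12
s(170, -351) + 428041 = -12 + 428041 = 428029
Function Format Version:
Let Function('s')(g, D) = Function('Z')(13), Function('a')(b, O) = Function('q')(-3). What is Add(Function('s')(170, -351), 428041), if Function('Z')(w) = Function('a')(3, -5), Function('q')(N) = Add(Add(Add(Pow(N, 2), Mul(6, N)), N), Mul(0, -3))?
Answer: 428029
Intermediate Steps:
Function('q')(N) = Add(Pow(N, 2), Mul(7, N)) (Function('q')(N) = Add(Add(Pow(N, 2), Mul(7, N)), 0) = Add(Pow(N, 2), Mul(7, N)))
Function('a')(b, O) = -12 (Function('a')(b, O) = Mul(-3, Add(7, -3)) = Mul(-3, 4) = -12)
Function('Z')(w) = -12
Function('s')(g, D) = -12
Add(Function('s')(170, -351), 428041) = Add(-12, 428041) = 428029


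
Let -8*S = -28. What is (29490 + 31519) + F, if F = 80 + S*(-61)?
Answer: 121751/2 ≈ 60876.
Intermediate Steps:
S = 7/2 (S = -1/8*(-28) = 7/2 ≈ 3.5000)
F = -267/2 (F = 80 + (7/2)*(-61) = 80 - 427/2 = -267/2 ≈ -133.50)
(29490 + 31519) + F = (29490 + 31519) - 267/2 = 61009 - 267/2 = 121751/2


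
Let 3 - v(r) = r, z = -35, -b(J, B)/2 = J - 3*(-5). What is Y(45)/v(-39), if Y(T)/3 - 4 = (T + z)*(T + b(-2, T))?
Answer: 97/7 ≈ 13.857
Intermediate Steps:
b(J, B) = -30 - 2*J (b(J, B) = -2*(J - 3*(-5)) = -2*(J + 15) = -2*(15 + J) = -30 - 2*J)
Y(T) = 12 + 3*(-35 + T)*(-26 + T) (Y(T) = 12 + 3*((T - 35)*(T + (-30 - 2*(-2)))) = 12 + 3*((-35 + T)*(T + (-30 + 4))) = 12 + 3*((-35 + T)*(T - 26)) = 12 + 3*((-35 + T)*(-26 + T)) = 12 + 3*(-35 + T)*(-26 + T))
v(r) = 3 - r
Y(45)/v(-39) = (2742 - 183*45 + 3*45²)/(3 - 1*(-39)) = (2742 - 8235 + 3*2025)/(3 + 39) = (2742 - 8235 + 6075)/42 = 582*(1/42) = 97/7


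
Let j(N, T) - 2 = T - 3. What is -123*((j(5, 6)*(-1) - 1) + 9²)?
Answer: -9225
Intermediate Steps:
j(N, T) = -1 + T (j(N, T) = 2 + (T - 3) = 2 + (-3 + T) = -1 + T)
-123*((j(5, 6)*(-1) - 1) + 9²) = -123*(((-1 + 6)*(-1) - 1) + 9²) = -123*((5*(-1) - 1) + 81) = -123*((-5 - 1) + 81) = -123*(-6 + 81) = -123*75 = -9225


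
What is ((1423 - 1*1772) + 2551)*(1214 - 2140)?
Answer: -2039052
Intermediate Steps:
((1423 - 1*1772) + 2551)*(1214 - 2140) = ((1423 - 1772) + 2551)*(-926) = (-349 + 2551)*(-926) = 2202*(-926) = -2039052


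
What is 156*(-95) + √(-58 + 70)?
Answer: -14820 + 2*√3 ≈ -14817.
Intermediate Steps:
156*(-95) + √(-58 + 70) = -14820 + √12 = -14820 + 2*√3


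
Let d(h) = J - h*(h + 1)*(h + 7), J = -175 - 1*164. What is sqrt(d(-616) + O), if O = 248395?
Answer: 4*sqrt(14435101) ≈ 15197.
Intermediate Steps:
J = -339 (J = -175 - 164 = -339)
d(h) = -339 - h*(1 + h)*(7 + h) (d(h) = -339 - h*(h + 1)*(h + 7) = -339 - h*(1 + h)*(7 + h))
sqrt(d(-616) + O) = sqrt((-339 - 1*(-616)**3 - 8*(-616)**2 - 7*(-616)) + 248395) = sqrt((-339 - 1*(-233744896) - 8*379456 + 4312) + 248395) = sqrt((-339 + 233744896 - 3035648 + 4312) + 248395) = sqrt(230713221 + 248395) = sqrt(230961616) = 4*sqrt(14435101)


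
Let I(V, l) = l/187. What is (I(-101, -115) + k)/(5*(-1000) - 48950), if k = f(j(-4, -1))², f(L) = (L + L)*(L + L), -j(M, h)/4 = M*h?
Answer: -196083597/10088650 ≈ -19.436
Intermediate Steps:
j(M, h) = -4*M*h
f(L) = 4*L² (f(L) = (2*L)*(2*L) = 4*L²)
I(V, l) = l/187 (I(V, l) = l*(1/187) = l/187)
k = 1048576 (k = (4*(-4*(-4)*(-1))²)² = (4*(-16)²)² = (4*256)² = 1024² = 1048576)
(I(-101, -115) + k)/(5*(-1000) - 48950) = ((1/187)*(-115) + 1048576)/(5*(-1000) - 48950) = (-115/187 + 1048576)/(-5000 - 48950) = (196083597/187)/(-53950) = (196083597/187)*(-1/53950) = -196083597/10088650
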